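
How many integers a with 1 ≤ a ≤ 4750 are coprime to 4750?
The number of a ∈ {1, ..., 4750} with gcd(a, 4750) = 1 is by definition Euler's totient φ(4750). φ is multiplicative, with φ(p^e) = p^e − p^(e−1). Factorise 4750 = 2 · 5^3 · 19. Then
  φ(4750) = (2 − 1) · (5^3 − 5^2) · (19 − 1) = 1 · 100 · 18 = 1800.
So there are 1800 such integers.

Final answer: 1800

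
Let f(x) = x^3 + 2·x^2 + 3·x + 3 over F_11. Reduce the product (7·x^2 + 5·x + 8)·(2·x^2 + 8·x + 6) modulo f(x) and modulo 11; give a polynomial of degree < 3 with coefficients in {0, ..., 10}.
Multiply as integer polynomials: a · b = 14·x^4 + 66·x^3 + 98·x^2 + 94·x + 48. Reducing coefficients mod 11: a · b ≡ 3·x^4 + 10·x^2 + 6·x + 4. Now divide by f(x) = x^3 + 2·x^2 + 3·x + 3 in F_11[x], eliminating the leading term at each step:
  leading term 3·x^4: subtract (3·x)·f(x) = 3·x^4 + 6·x^3 + 9·x^2 + 9·x, leaving 5·x^3 + x^2 + 8·x + 4 (coefficients mod 11)
  leading term 5·x^3: subtract (5)·f(x) = 5·x^3 + 10·x^2 + 4·x + 4, leaving 2·x^2 + 4·x (coefficients mod 11)
The degree is now < 3, so this is the remainder. Hence a · b ≡ 2·x^2 + 4·x in F_11[x]/(f).

Final answer: a · b ≡ 2·x^2 + 4·x (mod f(x))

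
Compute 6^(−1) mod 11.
6^(−1) ≡ 2 (mod 11)

Apply the extended Euclidean algorithm to (11, 6), tracking rows (r, s, t) with s·11 + t·6 = r. Each division r_prev = q·r_cur + r_new produces the new row as (previous row) − q·(current row):
  row A: (11, 1, 0)   [1·11 + 0·6 = 11]
  row B: (6, 0, 1)   [0·11 + 1·6 = 6]
  11 = 1·6 + 5   → row C = row A − 1·row B = (5, 1, −1)   [check: 1·11 − 1·6 = 5]
  6 = 1·5 + 1   → row D = row B − 1·row C = (1, −1, 2)   [check: −1·11 + 2·6 = 1]
  5 = 5·1 + 0   → remainder 0, stop. gcd = 1 (last nonzero row D).
The gcd is 1, so 6 is invertible mod 11. The last nonzero row gives −1·11 + 2·6 = 1, so t = 2. So 6^(−1) ≡ 2 (mod 11). Verify: 6 · 2 = 12 ≡ 1 (mod 11). ✓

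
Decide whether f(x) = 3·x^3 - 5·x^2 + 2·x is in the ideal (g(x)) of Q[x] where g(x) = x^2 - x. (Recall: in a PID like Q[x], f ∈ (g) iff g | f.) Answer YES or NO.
YES

In Q[x] the ideal (g) consists of all multiples of g, so f ∈ (g) iff g | f, i.e. iff the remainder of f on division by g is 0. Divide f by g (g is monic, so eliminate the leading term of the running remainder at each step):
  leading term 3·x^3: subtract (3·x)·g(x) = 3·x^3 - 3·x^2, leaving -2·x^2 + 2·x
  leading term -2·x^2: subtract (-2)·g(x) = -2·x^2 + 2·x, leaving 0
The remainder is 0, so f(x) = g(x) · h(x) with h(x) = 3·x - 2. Hence g | f, i.e. f ∈ (g).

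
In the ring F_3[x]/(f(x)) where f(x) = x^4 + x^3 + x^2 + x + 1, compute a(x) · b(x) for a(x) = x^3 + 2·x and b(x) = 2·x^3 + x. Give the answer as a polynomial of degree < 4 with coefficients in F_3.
Multiply as integer polynomials: a · b = 2·x^6 + 5·x^4 + 2·x^2. Reducing coefficients mod 3: a · b ≡ 2·x^6 + 2·x^4 + 2·x^2. Now divide by f(x) = x^4 + x^3 + x^2 + x + 1 in F_3[x], eliminating the leading term at each step:
  leading term 2·x^6: subtract (2·x^2)·f(x) = 2·x^6 + 2·x^5 + 2·x^4 + 2·x^3 + 2·x^2, leaving x^5 + x^3 (coefficients mod 3)
  leading term x^5: subtract (x)·f(x) = x^5 + x^4 + x^3 + x^2 + x, leaving 2·x^4 + 2·x^2 + 2·x (coefficients mod 3)
  leading term 2·x^4: subtract (2)·f(x) = 2·x^4 + 2·x^3 + 2·x^2 + 2·x + 2, leaving x^3 + 1 (coefficients mod 3)
The degree is now < 4, so this is the remainder. Hence a · b ≡ x^3 + 1 in F_3[x]/(f).

Final answer: a · b ≡ x^3 + 1 (mod f(x))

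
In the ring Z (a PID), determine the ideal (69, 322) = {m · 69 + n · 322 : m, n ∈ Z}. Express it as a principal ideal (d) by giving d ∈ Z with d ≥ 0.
In the PID Z, (a, b) is generated by gcd(a, b). Compute gcd(322, 69) with the extended Euclidean algorithm, tracking rows (r, s, t) with s·322 + t·69 = r:
  row A: (322, 1, 0)   [1·322 + 0·69 = 322]
  row B: (69, 0, 1)   [0·322 + 1·69 = 69]
  322 = 4·69 + 46   → row C = row A − 4·row B = (46, 1, −4)   [check: 1·322 − 4·69 = 46]
  69 = 1·46 + 23   → row D = row B − 1·row C = (23, −1, 5)   [check: −1·322 + 5·69 = 23]
  46 = 2·23 + 0   → remainder 0, stop. gcd = 23 (last nonzero row D).
So gcd(69, 322) = 23, with Bézout identity −1·322 + 5·69 = 23. Containment (⊇): the Bézout identity exhibits 23 as an element of (69, 322), giving (23) ⊆ (69, 322). Containment (⊆): since 23 | 69 and 23 | 322 (69 = 23·3, 322 = 23·14), every Z-linear combination of 69 and 322 is divisible by 23, so (69, 322) ⊆ (23). Therefore (69, 322) = (23), d = 23.

Final answer: (69, 322) = (23); d = 23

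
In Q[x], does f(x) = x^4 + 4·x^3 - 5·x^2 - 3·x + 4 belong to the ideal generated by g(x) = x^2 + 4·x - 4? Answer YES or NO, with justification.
NO

In Q[x] the ideal (g) consists of all multiples of g, so f ∈ (g) iff g | f, i.e. iff the remainder of f on division by g is 0. Divide f by g (g is monic, so eliminate the leading term of the running remainder at each step):
  leading term x^4: subtract (x^2)·g(x) = x^4 + 4·x^3 - 4·x^2, leaving -x^2 - 3·x + 4
  leading term -x^2: subtract (-1)·g(x) = -x^2 - 4·x + 4, leaving x
The remainder r(x) = x ≠ 0 (and deg r < deg g), so g ∤ f, i.e. f ∉ (g).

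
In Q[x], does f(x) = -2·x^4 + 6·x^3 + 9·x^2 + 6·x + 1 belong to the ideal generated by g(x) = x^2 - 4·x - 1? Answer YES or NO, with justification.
In Q[x] the ideal (g) consists of all multiples of g, so f ∈ (g) iff g | f, i.e. iff the remainder of f on division by g is 0. Divide f by g (g is monic, so eliminate the leading term of the running remainder at each step):
  leading term -2·x^4: subtract (-2·x^2)·g(x) = -2·x^4 + 8·x^3 + 2·x^2, leaving -2·x^3 + 7·x^2 + 6·x + 1
  leading term -2·x^3: subtract (-2·x)·g(x) = -2·x^3 + 8·x^2 + 2·x, leaving -x^2 + 4·x + 1
  leading term -x^2: subtract (-1)·g(x) = -x^2 + 4·x + 1, leaving 0
The remainder is 0, so f(x) = g(x) · h(x) with h(x) = -2·x^2 - 2·x - 1. Hence g | f, i.e. f ∈ (g).

Final answer: YES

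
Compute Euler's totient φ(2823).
φ(2823) = 1880

φ is multiplicative, with φ(p^e) = p^e − p^(e−1). Factorise 2823 = 3 · 941. Then
  φ(2823) = (3 − 1) · (941 − 1) = 2 · 940 = 1880.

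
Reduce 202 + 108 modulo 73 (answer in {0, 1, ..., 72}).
Reduce the summands first: 202 ≡ 56, 108 ≡ 35 (mod 73), so 202 + 108 ≡ 56 + 35 (mod 73). 56 + 35 = 91; 91 = 1·73 + 18, so (202 + 108) mod 73 = 18.

Final answer: 18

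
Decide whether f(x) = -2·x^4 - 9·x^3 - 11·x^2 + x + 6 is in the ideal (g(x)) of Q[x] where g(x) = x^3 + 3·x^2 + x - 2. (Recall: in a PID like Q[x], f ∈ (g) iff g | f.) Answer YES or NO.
YES

In Q[x] the ideal (g) consists of all multiples of g, so f ∈ (g) iff g | f, i.e. iff the remainder of f on division by g is 0. Divide f by g (g is monic, so eliminate the leading term of the running remainder at each step):
  leading term -2·x^4: subtract (-2·x)·g(x) = -2·x^4 - 6·x^3 - 2·x^2 + 4·x, leaving -3·x^3 - 9·x^2 - 3·x + 6
  leading term -3·x^3: subtract (-3)·g(x) = -3·x^3 - 9·x^2 - 3·x + 6, leaving 0
The remainder is 0, so f(x) = g(x) · h(x) with h(x) = -2·x - 3. Hence g | f, i.e. f ∈ (g).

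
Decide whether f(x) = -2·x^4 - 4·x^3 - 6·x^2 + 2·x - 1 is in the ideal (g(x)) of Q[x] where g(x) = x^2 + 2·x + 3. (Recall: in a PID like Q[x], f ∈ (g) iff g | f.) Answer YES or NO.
NO

In Q[x] the ideal (g) consists of all multiples of g, so f ∈ (g) iff g | f, i.e. iff the remainder of f on division by g is 0. Divide f by g (g is monic, so eliminate the leading term of the running remainder at each step):
  leading term -2·x^4: subtract (-2·x^2)·g(x) = -2·x^4 - 4·x^3 - 6·x^2, leaving 2·x - 1
The remainder r(x) = 2·x - 1 ≠ 0 (and deg r < deg g), so g ∤ f, i.e. f ∉ (g).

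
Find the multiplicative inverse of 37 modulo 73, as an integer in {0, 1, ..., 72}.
Apply the extended Euclidean algorithm to (73, 37), tracking rows (r, s, t) with s·73 + t·37 = r. Each division r_prev = q·r_cur + r_new produces the new row as (previous row) − q·(current row):
  row A: (73, 1, 0)   [1·73 + 0·37 = 73]
  row B: (37, 0, 1)   [0·73 + 1·37 = 37]
  73 = 1·37 + 36   → row C = row A − 1·row B = (36, 1, −1)   [check: 1·73 − 1·37 = 36]
  37 = 1·36 + 1   → row D = row B − 1·row C = (1, −1, 2)   [check: −1·73 + 2·37 = 1]
  36 = 36·1 + 0   → remainder 0, stop. gcd = 1 (last nonzero row D).
The gcd is 1, so 37 is invertible mod 73. The last nonzero row gives −1·73 + 2·37 = 1, so t = 2. So 37^(−1) ≡ 2 (mod 73). Verify: 37 · 2 = 74 ≡ 1 (mod 73). ✓

Final answer: 37^(−1) ≡ 2 (mod 73)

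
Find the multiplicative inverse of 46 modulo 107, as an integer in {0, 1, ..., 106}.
Apply the extended Euclidean algorithm to (107, 46), tracking rows (r, s, t) with s·107 + t·46 = r. Each division r_prev = q·r_cur + r_new produces the new row as (previous row) − q·(current row):
  row A: (107, 1, 0)   [1·107 + 0·46 = 107]
  row B: (46, 0, 1)   [0·107 + 1·46 = 46]
  107 = 2·46 + 15   → row C = row A − 2·row B = (15, 1, −2)   [check: 1·107 − 2·46 = 15]
  46 = 3·15 + 1   → row D = row B − 3·row C = (1, −3, 7)   [check: −3·107 + 7·46 = 1]
  15 = 15·1 + 0   → remainder 0, stop. gcd = 1 (last nonzero row D).
The gcd is 1, so 46 is invertible mod 107. The last nonzero row gives −3·107 + 7·46 = 1, so t = 7. So 46^(−1) ≡ 7 (mod 107). Verify: 46 · 7 = 322 ≡ 1 (mod 107). ✓

Final answer: 46^(−1) ≡ 7 (mod 107)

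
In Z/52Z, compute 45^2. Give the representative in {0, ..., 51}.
Use repeated squaring. Binary(2) = 10. Walk through the bits of the exponent 2 left-to-right: at each bit after the leading one, square the running value, then multiply by 45 if the bit is 1 (always reducing mod 52):
  bit 1 = 1 (leading): start with 45.
  bit 2 = 0: square 45^2 = 2025 ≡ 49 (mod 52).
Final value: 45^2 ≡ 49 (mod 52).

Final answer: 49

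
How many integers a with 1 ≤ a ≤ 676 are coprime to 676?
312

The number of a ∈ {1, ..., 676} with gcd(a, 676) = 1 is by definition Euler's totient φ(676). φ is multiplicative, with φ(p^e) = p^e − p^(e−1). Factorise 676 = 2^2 · 13^2. Then
  φ(676) = (2^2 − 2^1) · (13^2 − 13^1) = 2 · 156 = 312.
So there are 312 such integers.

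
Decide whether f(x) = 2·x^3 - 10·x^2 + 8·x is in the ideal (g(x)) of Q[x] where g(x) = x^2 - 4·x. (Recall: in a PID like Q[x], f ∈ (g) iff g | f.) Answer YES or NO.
In Q[x] the ideal (g) consists of all multiples of g, so f ∈ (g) iff g | f, i.e. iff the remainder of f on division by g is 0. Divide f by g (g is monic, so eliminate the leading term of the running remainder at each step):
  leading term 2·x^3: subtract (2·x)·g(x) = 2·x^3 - 8·x^2, leaving -2·x^2 + 8·x
  leading term -2·x^2: subtract (-2)·g(x) = -2·x^2 + 8·x, leaving 0
The remainder is 0, so f(x) = g(x) · h(x) with h(x) = 2·x - 2. Hence g | f, i.e. f ∈ (g).

Final answer: YES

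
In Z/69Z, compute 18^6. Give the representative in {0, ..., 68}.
Use repeated squaring. Binary(6) = 110. Walk through the bits of the exponent 6 left-to-right: at each bit after the leading one, square the running value, then multiply by 18 if the bit is 1 (always reducing mod 69):
  bit 1 = 1 (leading): start with 18.
  bit 2 = 1: square 18^2 = 324 ≡ 48; bit is 1, so multiply 48·18 = 864 ≡ 36 (mod 69).
  bit 3 = 0: square 36^2 = 1296 ≡ 54 (mod 69).
Final value: 18^6 ≡ 54 (mod 69).

Final answer: 54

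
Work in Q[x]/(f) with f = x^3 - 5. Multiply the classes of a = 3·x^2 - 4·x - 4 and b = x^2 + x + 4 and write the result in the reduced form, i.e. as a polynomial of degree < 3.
a · b ≡ 4·x^2 - 5·x - 21 (mod f(x))

First multiply in Q[x] without reducing: a · b = 3·x^4 - x^3 + 4·x^2 - 20·x - 16. Now divide by f(x) = x^3 - 5, eliminating the leading term at each step:
  leading term 3·x^4: subtract (3·x)·f(x) = 3·x^4 - 15·x, leaving -x^3 + 4·x^2 - 5·x - 16
  leading term -x^3: subtract (-1)·f(x) = 5 - x^3, leaving 4·x^2 - 5·x - 21
The degree is now < 3, so this is the remainder. Hence a · b ≡ 4·x^2 - 5·x - 21 in Q[x]/(f).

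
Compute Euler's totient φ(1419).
φ(1419) = 840

φ is multiplicative, with φ(p^e) = p^e − p^(e−1). Factorise 1419 = 3 · 11 · 43. Then
  φ(1419) = (3 − 1) · (11 − 1) · (43 − 1) = 2 · 10 · 42 = 840.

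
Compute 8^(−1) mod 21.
8^(−1) ≡ 8 (mod 21)

Apply the extended Euclidean algorithm to (21, 8), tracking rows (r, s, t) with s·21 + t·8 = r. Each division r_prev = q·r_cur + r_new produces the new row as (previous row) − q·(current row):
  row A: (21, 1, 0)   [1·21 + 0·8 = 21]
  row B: (8, 0, 1)   [0·21 + 1·8 = 8]
  21 = 2·8 + 5   → row C = row A − 2·row B = (5, 1, −2)   [check: 1·21 − 2·8 = 5]
  8 = 1·5 + 3   → row D = row B − 1·row C = (3, −1, 3)   [check: −1·21 + 3·8 = 3]
  5 = 1·3 + 2   → row E = row C − 1·row D = (2, 2, −5)   [check: 2·21 − 5·8 = 2]
  3 = 1·2 + 1   → row F = row D − 1·row E = (1, −3, 8)   [check: −3·21 + 8·8 = 1]
  2 = 2·1 + 0   → remainder 0, stop. gcd = 1 (last nonzero row F).
The gcd is 1, so 8 is invertible mod 21. The last nonzero row gives −3·21 + 8·8 = 1, so t = 8. So 8^(−1) ≡ 8 (mod 21). Verify: 8 · 8 = 64 ≡ 1 (mod 21). ✓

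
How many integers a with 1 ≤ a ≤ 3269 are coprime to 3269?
The number of a ∈ {1, ..., 3269} with gcd(a, 3269) = 1 is by definition Euler's totient φ(3269). φ is multiplicative, with φ(p^e) = p^e − p^(e−1). Factorise 3269 = 7 · 467. Then
  φ(3269) = (7 − 1) · (467 − 1) = 6 · 466 = 2796.
So there are 2796 such integers.

Final answer: 2796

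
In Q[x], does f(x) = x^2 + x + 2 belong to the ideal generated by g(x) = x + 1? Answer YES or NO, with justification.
In Q[x] the ideal (g) consists of all multiples of g, so f ∈ (g) iff g | f, i.e. iff the remainder of f on division by g is 0. Divide f by g (g is monic, so eliminate the leading term of the running remainder at each step):
  leading term x^2: subtract (x)·g(x) = x^2 + x, leaving 2
The remainder r(x) = 2 ≠ 0 (and deg r < deg g), so g ∤ f, i.e. f ∉ (g).

Final answer: NO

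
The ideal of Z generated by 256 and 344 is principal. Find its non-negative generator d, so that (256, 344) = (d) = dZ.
(256, 344) = (8); d = 8

In the PID Z, (a, b) is generated by gcd(a, b). Compute gcd(344, 256) with the extended Euclidean algorithm, tracking rows (r, s, t) with s·344 + t·256 = r:
  row A: (344, 1, 0)   [1·344 + 0·256 = 344]
  row B: (256, 0, 1)   [0·344 + 1·256 = 256]
  344 = 1·256 + 88   → row C = row A − 1·row B = (88, 1, −1)   [check: 1·344 − 1·256 = 88]
  256 = 2·88 + 80   → row D = row B − 2·row C = (80, −2, 3)   [check: −2·344 + 3·256 = 80]
  88 = 1·80 + 8   → row E = row C − 1·row D = (8, 3, −4)   [check: 3·344 − 4·256 = 8]
  80 = 10·8 + 0   → remainder 0, stop. gcd = 8 (last nonzero row E).
So gcd(256, 344) = 8, with Bézout identity 3·344 − 4·256 = 8. Containment (⊇): the Bézout identity exhibits 8 as an element of (256, 344), giving (8) ⊆ (256, 344). Containment (⊆): since 8 | 256 and 8 | 344 (256 = 8·32, 344 = 8·43), every Z-linear combination of 256 and 344 is divisible by 8, so (256, 344) ⊆ (8). Therefore (256, 344) = (8), d = 8.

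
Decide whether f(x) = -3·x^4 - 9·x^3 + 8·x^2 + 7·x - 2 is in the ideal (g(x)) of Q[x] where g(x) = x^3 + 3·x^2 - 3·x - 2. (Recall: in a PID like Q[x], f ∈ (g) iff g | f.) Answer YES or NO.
In Q[x] the ideal (g) consists of all multiples of g, so f ∈ (g) iff g | f, i.e. iff the remainder of f on division by g is 0. Divide f by g (g is monic, so eliminate the leading term of the running remainder at each step):
  leading term -3·x^4: subtract (-3·x)·g(x) = -3·x^4 - 9·x^3 + 9·x^2 + 6·x, leaving -x^2 + x - 2
The remainder r(x) = -x^2 + x - 2 ≠ 0 (and deg r < deg g), so g ∤ f, i.e. f ∉ (g).

Final answer: NO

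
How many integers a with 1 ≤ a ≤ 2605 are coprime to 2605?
2080

The number of a ∈ {1, ..., 2605} with gcd(a, 2605) = 1 is by definition Euler's totient φ(2605). φ is multiplicative, with φ(p^e) = p^e − p^(e−1). Factorise 2605 = 5 · 521. Then
  φ(2605) = (5 − 1) · (521 − 1) = 4 · 520 = 2080.
So there are 2080 such integers.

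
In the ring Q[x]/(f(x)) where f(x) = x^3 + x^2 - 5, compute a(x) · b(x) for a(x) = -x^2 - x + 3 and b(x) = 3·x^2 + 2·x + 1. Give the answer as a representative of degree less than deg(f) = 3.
First multiply in Q[x] without reducing: a · b = -3·x^4 - 5·x^3 + 6·x^2 + 5·x + 3. Now divide by f(x) = x^3 + x^2 - 5, eliminating the leading term at each step:
  leading term -3·x^4: subtract (-3·x)·f(x) = -3·x^4 - 3·x^3 + 15·x, leaving -2·x^3 + 6·x^2 - 10·x + 3
  leading term -2·x^3: subtract (-2)·f(x) = -2·x^3 - 2·x^2 + 10, leaving 8·x^2 - 10·x - 7
The degree is now < 3, so this is the remainder. Hence a · b ≡ 8·x^2 - 10·x - 7 in Q[x]/(f).

Final answer: a · b ≡ 8·x^2 - 10·x - 7 (mod f(x))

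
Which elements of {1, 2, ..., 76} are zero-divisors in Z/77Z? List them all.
An element a ∈ Z/77Z (with a ≠ 0) is a zero-divisor iff gcd(a, 77) > 1 (because a is a unit precisely when gcd(a, n) = 1, and in Z/nZ every nonzero, non-unit element is a zero-divisor). Scan a = 1, ..., 76 and keep those with gcd(a, 77) > 1:
  gcd(7, 77) = 7, gcd(11, 77) = 11, gcd(14, 77) = 7, gcd(21, 77) = 7, gcd(22, 77) = 11, gcd(28, 77) = 7, gcd(33, 77) = 11, gcd(35, 77) = 7, gcd(42, 77) = 7, gcd(44, 77) = 11, gcd(49, 77) = 7, gcd(55, 77) = 11, gcd(56, 77) = 7, gcd(63, 77) = 7, gcd(66, 77) = 11, gcd(70, 77) = 7.
All other a ∈ {1, ..., 76} have gcd(a, 77) = 1 and are units. So the nonzero zero-divisors are exactly the 16 values of a appearing in this scan.

Final answer: nonzero zero-divisors of Z/77Z = {7, 11, 14, 21, 22, 28, 33, 35, 42, 44, 49, 55, 56, 63, 66, 70}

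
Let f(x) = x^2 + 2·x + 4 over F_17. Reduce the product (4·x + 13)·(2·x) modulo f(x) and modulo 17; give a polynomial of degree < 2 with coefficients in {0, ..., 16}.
Multiply as integer polynomials: a · b = 8·x^2 + 26·x. Reducing coefficients mod 17: a · b ≡ 8·x^2 + 9·x. Now divide by f(x) = x^2 + 2·x + 4 in F_17[x], eliminating the leading term at each step:
  leading term 8·x^2: subtract (8)·f(x) = 8·x^2 + 16·x + 15, leaving 10·x + 2 (coefficients mod 17)
The degree is now < 2, so this is the remainder. Hence a · b ≡ 10·x + 2 in F_17[x]/(f).

Final answer: a · b ≡ 10·x + 2 (mod f(x))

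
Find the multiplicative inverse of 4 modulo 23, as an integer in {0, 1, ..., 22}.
4^(−1) ≡ 6 (mod 23)

Apply the extended Euclidean algorithm to (23, 4), tracking rows (r, s, t) with s·23 + t·4 = r. Each division r_prev = q·r_cur + r_new produces the new row as (previous row) − q·(current row):
  row A: (23, 1, 0)   [1·23 + 0·4 = 23]
  row B: (4, 0, 1)   [0·23 + 1·4 = 4]
  23 = 5·4 + 3   → row C = row A − 5·row B = (3, 1, −5)   [check: 1·23 − 5·4 = 3]
  4 = 1·3 + 1   → row D = row B − 1·row C = (1, −1, 6)   [check: −1·23 + 6·4 = 1]
  3 = 3·1 + 0   → remainder 0, stop. gcd = 1 (last nonzero row D).
The gcd is 1, so 4 is invertible mod 23. The last nonzero row gives −1·23 + 6·4 = 1, so t = 6. So 4^(−1) ≡ 6 (mod 23). Verify: 4 · 6 = 24 ≡ 1 (mod 23). ✓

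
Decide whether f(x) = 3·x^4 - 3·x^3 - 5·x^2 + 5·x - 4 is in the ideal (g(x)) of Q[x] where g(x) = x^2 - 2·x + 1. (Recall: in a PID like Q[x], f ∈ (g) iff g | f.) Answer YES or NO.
NO

In Q[x] the ideal (g) consists of all multiples of g, so f ∈ (g) iff g | f, i.e. iff the remainder of f on division by g is 0. Divide f by g (g is monic, so eliminate the leading term of the running remainder at each step):
  leading term 3·x^4: subtract (3·x^2)·g(x) = 3·x^4 - 6·x^3 + 3·x^2, leaving 3·x^3 - 8·x^2 + 5·x - 4
  leading term 3·x^3: subtract (3·x)·g(x) = 3·x^3 - 6·x^2 + 3·x, leaving -2·x^2 + 2·x - 4
  leading term -2·x^2: subtract (-2)·g(x) = -2·x^2 + 4·x - 2, leaving -2·x - 2
The remainder r(x) = -2·x - 2 ≠ 0 (and deg r < deg g), so g ∤ f, i.e. f ∉ (g).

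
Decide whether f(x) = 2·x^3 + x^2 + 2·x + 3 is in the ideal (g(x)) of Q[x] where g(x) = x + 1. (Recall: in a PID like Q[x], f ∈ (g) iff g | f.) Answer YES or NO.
In Q[x] the ideal (g) consists of all multiples of g, so f ∈ (g) iff g | f, i.e. iff the remainder of f on division by g is 0. Divide f by g (g is monic, so eliminate the leading term of the running remainder at each step):
  leading term 2·x^3: subtract (2·x^2)·g(x) = 2·x^3 + 2·x^2, leaving -x^2 + 2·x + 3
  leading term -x^2: subtract (-x)·g(x) = -x^2 - x, leaving 3·x + 3
  leading term 3·x: subtract (3)·g(x) = 3·x + 3, leaving 0
The remainder is 0, so f(x) = g(x) · h(x) with h(x) = 2·x^2 - x + 3. Hence g | f, i.e. f ∈ (g).

Final answer: YES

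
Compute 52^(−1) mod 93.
52^(−1) ≡ 34 (mod 93)

Apply the extended Euclidean algorithm to (93, 52), tracking rows (r, s, t) with s·93 + t·52 = r. Each division r_prev = q·r_cur + r_new produces the new row as (previous row) − q·(current row):
  row A: (93, 1, 0)   [1·93 + 0·52 = 93]
  row B: (52, 0, 1)   [0·93 + 1·52 = 52]
  93 = 1·52 + 41   → row C = row A − 1·row B = (41, 1, −1)   [check: 1·93 − 1·52 = 41]
  52 = 1·41 + 11   → row D = row B − 1·row C = (11, −1, 2)   [check: −1·93 + 2·52 = 11]
  41 = 3·11 + 8   → row E = row C − 3·row D = (8, 4, −7)   [check: 4·93 − 7·52 = 8]
  11 = 1·8 + 3   → row F = row D − 1·row E = (3, −5, 9)   [check: −5·93 + 9·52 = 3]
  8 = 2·3 + 2   → row G = row E − 2·row F = (2, 14, −25)   [check: 14·93 − 25·52 = 2]
  3 = 1·2 + 1   → row H = row F − 1·row G = (1, −19, 34)   [check: −19·93 + 34·52 = 1]
  2 = 2·1 + 0   → remainder 0, stop. gcd = 1 (last nonzero row H).
The gcd is 1, so 52 is invertible mod 93. The last nonzero row gives −19·93 + 34·52 = 1, so t = 34. So 52^(−1) ≡ 34 (mod 93). Verify: 52 · 34 = 1768 ≡ 1 (mod 93). ✓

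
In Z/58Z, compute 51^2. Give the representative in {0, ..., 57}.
Use repeated squaring. Binary(2) = 10. Walk through the bits of the exponent 2 left-to-right: at each bit after the leading one, square the running value, then multiply by 51 if the bit is 1 (always reducing mod 58):
  bit 1 = 1 (leading): start with 51.
  bit 2 = 0: square 51^2 = 2601 ≡ 49 (mod 58).
Final value: 51^2 ≡ 49 (mod 58).

Final answer: 49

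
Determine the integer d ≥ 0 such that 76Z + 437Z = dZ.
In the PID Z, (a, b) is generated by gcd(a, b). Compute gcd(437, 76) with the extended Euclidean algorithm, tracking rows (r, s, t) with s·437 + t·76 = r:
  row A: (437, 1, 0)   [1·437 + 0·76 = 437]
  row B: (76, 0, 1)   [0·437 + 1·76 = 76]
  437 = 5·76 + 57   → row C = row A − 5·row B = (57, 1, −5)   [check: 1·437 − 5·76 = 57]
  76 = 1·57 + 19   → row D = row B − 1·row C = (19, −1, 6)   [check: −1·437 + 6·76 = 19]
  57 = 3·19 + 0   → remainder 0, stop. gcd = 19 (last nonzero row D).
So gcd(76, 437) = 19, with Bézout identity −1·437 + 6·76 = 19. Containment (⊇): the Bézout identity exhibits 19 as an element of (76, 437), giving (19) ⊆ (76, 437). Containment (⊆): since 19 | 76 and 19 | 437 (76 = 19·4, 437 = 19·23), every Z-linear combination of 76 and 437 is divisible by 19, so (76, 437) ⊆ (19). Therefore (76, 437) = (19), d = 19.

Final answer: (76, 437) = (19); d = 19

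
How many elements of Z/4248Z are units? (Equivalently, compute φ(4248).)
Z/4248Z has φ(4248) = 1392 units

An element a ∈ Z/4248Z is a unit iff gcd(a, 4248) = 1, so the number of units is φ(4248). φ is multiplicative, with φ(p^e) = p^e − p^(e−1). Factorise 4248 = 2^3 · 3^2 · 59. Then
  φ(4248) = (2^3 − 2^2) · (3^2 − 3^1) · (59 − 1) = 4 · 6 · 58 = 1392.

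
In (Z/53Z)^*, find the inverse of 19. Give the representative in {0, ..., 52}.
19^(−1) ≡ 14 (mod 53)

Apply the extended Euclidean algorithm to (53, 19), tracking rows (r, s, t) with s·53 + t·19 = r. Each division r_prev = q·r_cur + r_new produces the new row as (previous row) − q·(current row):
  row A: (53, 1, 0)   [1·53 + 0·19 = 53]
  row B: (19, 0, 1)   [0·53 + 1·19 = 19]
  53 = 2·19 + 15   → row C = row A − 2·row B = (15, 1, −2)   [check: 1·53 − 2·19 = 15]
  19 = 1·15 + 4   → row D = row B − 1·row C = (4, −1, 3)   [check: −1·53 + 3·19 = 4]
  15 = 3·4 + 3   → row E = row C − 3·row D = (3, 4, −11)   [check: 4·53 − 11·19 = 3]
  4 = 1·3 + 1   → row F = row D − 1·row E = (1, −5, 14)   [check: −5·53 + 14·19 = 1]
  3 = 3·1 + 0   → remainder 0, stop. gcd = 1 (last nonzero row F).
The gcd is 1, so 19 is invertible mod 53. The last nonzero row gives −5·53 + 14·19 = 1, so t = 14. So 19^(−1) ≡ 14 (mod 53). Verify: 19 · 14 = 266 ≡ 1 (mod 53). ✓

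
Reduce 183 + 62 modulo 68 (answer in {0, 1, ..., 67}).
Reduce the summands first: 183 ≡ 47 (mod 68), so 183 + 62 ≡ 47 + 62 (mod 68). 47 + 62 = 109; 109 = 1·68 + 41, so (183 + 62) mod 68 = 41.

Final answer: 41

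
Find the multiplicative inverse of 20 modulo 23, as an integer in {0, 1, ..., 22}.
Apply the extended Euclidean algorithm to (23, 20), tracking rows (r, s, t) with s·23 + t·20 = r. Each division r_prev = q·r_cur + r_new produces the new row as (previous row) − q·(current row):
  row A: (23, 1, 0)   [1·23 + 0·20 = 23]
  row B: (20, 0, 1)   [0·23 + 1·20 = 20]
  23 = 1·20 + 3   → row C = row A − 1·row B = (3, 1, −1)   [check: 1·23 − 1·20 = 3]
  20 = 6·3 + 2   → row D = row B − 6·row C = (2, −6, 7)   [check: −6·23 + 7·20 = 2]
  3 = 1·2 + 1   → row E = row C − 1·row D = (1, 7, −8)   [check: 7·23 − 8·20 = 1]
  2 = 2·1 + 0   → remainder 0, stop. gcd = 1 (last nonzero row E).
The gcd is 1, so 20 is invertible mod 23. The last nonzero row gives 7·23 − 8·20 = 1, so t = −8. So 20^(−1) ≡ −8 ≡ 15 (mod 23). Verify: 20 · 15 = 300 ≡ 1 (mod 23). ✓

Final answer: 20^(−1) ≡ 15 (mod 23)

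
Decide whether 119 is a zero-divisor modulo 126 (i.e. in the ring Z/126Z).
gcd(119, 126) = 7 > 1, so 119 is not a unit in Z/126Z. In Z/nZ every nonzero non-unit is a zero-divisor: explicitly, take b = 126/gcd = 18 ≠ 0 (mod 126); then 119·18 = 2142 = 17·126, i.e. 119·18 ≡ 0 (mod 126). So 119 is a zero-divisor.

Final answer: YES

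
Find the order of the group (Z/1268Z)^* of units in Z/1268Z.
|(Z/1268Z)^*| = 632

(Z/1268Z)^* consists of the classes a with gcd(a, 1268) = 1, so its order is φ(1268). φ is multiplicative, with φ(p^e) = p^e − p^(e−1). Factorise 1268 = 2^2 · 317. Then
  φ(1268) = (2^2 − 2^1) · (317 − 1) = 2 · 316 = 632.
Thus |(Z/1268Z)^*| = 632.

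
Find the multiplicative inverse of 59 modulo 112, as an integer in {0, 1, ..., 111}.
59^(−1) ≡ 19 (mod 112)

Apply the extended Euclidean algorithm to (112, 59), tracking rows (r, s, t) with s·112 + t·59 = r. Each division r_prev = q·r_cur + r_new produces the new row as (previous row) − q·(current row):
  row A: (112, 1, 0)   [1·112 + 0·59 = 112]
  row B: (59, 0, 1)   [0·112 + 1·59 = 59]
  112 = 1·59 + 53   → row C = row A − 1·row B = (53, 1, −1)   [check: 1·112 − 1·59 = 53]
  59 = 1·53 + 6   → row D = row B − 1·row C = (6, −1, 2)   [check: −1·112 + 2·59 = 6]
  53 = 8·6 + 5   → row E = row C − 8·row D = (5, 9, −17)   [check: 9·112 − 17·59 = 5]
  6 = 1·5 + 1   → row F = row D − 1·row E = (1, −10, 19)   [check: −10·112 + 19·59 = 1]
  5 = 5·1 + 0   → remainder 0, stop. gcd = 1 (last nonzero row F).
The gcd is 1, so 59 is invertible mod 112. The last nonzero row gives −10·112 + 19·59 = 1, so t = 19. So 59^(−1) ≡ 19 (mod 112). Verify: 59 · 19 = 1121 ≡ 1 (mod 112). ✓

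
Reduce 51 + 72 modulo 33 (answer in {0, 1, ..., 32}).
24

Reduce the summands first: 51 ≡ 18, 72 ≡ 6 (mod 33), so 51 + 72 ≡ 18 + 6 (mod 33). 18 + 6 = 24; 24 = 0·33 + 24, so (51 + 72) mod 33 = 24.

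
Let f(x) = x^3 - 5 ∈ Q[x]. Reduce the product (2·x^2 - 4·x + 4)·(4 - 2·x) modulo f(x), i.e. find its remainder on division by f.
First multiply in Q[x] without reducing: a · b = -4·x^3 + 16·x^2 - 24·x + 16. Now divide by f(x) = x^3 - 5, eliminating the leading term at each step:
  leading term -4·x^3: subtract (-4)·f(x) = 20 - 4·x^3, leaving 16·x^2 - 24·x - 4
The degree is now < 3, so this is the remainder. Hence a · b ≡ 16·x^2 - 24·x - 4 in Q[x]/(f).

Final answer: a · b ≡ 16·x^2 - 24·x - 4 (mod f(x))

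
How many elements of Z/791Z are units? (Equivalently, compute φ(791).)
Z/791Z has φ(791) = 672 units

An element a ∈ Z/791Z is a unit iff gcd(a, 791) = 1, so the number of units is φ(791). φ is multiplicative, with φ(p^e) = p^e − p^(e−1). Factorise 791 = 7 · 113. Then
  φ(791) = (7 − 1) · (113 − 1) = 6 · 112 = 672.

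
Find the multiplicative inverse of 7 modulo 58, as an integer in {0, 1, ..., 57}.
7^(−1) ≡ 25 (mod 58)

Apply the extended Euclidean algorithm to (58, 7), tracking rows (r, s, t) with s·58 + t·7 = r. Each division r_prev = q·r_cur + r_new produces the new row as (previous row) − q·(current row):
  row A: (58, 1, 0)   [1·58 + 0·7 = 58]
  row B: (7, 0, 1)   [0·58 + 1·7 = 7]
  58 = 8·7 + 2   → row C = row A − 8·row B = (2, 1, −8)   [check: 1·58 − 8·7 = 2]
  7 = 3·2 + 1   → row D = row B − 3·row C = (1, −3, 25)   [check: −3·58 + 25·7 = 1]
  2 = 2·1 + 0   → remainder 0, stop. gcd = 1 (last nonzero row D).
The gcd is 1, so 7 is invertible mod 58. The last nonzero row gives −3·58 + 25·7 = 1, so t = 25. So 7^(−1) ≡ 25 (mod 58). Verify: 7 · 25 = 175 ≡ 1 (mod 58). ✓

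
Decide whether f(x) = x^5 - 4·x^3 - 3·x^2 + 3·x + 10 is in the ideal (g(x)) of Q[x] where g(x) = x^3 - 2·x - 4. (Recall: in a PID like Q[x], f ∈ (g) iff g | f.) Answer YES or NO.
NO

In Q[x] the ideal (g) consists of all multiples of g, so f ∈ (g) iff g | f, i.e. iff the remainder of f on division by g is 0. Divide f by g (g is monic, so eliminate the leading term of the running remainder at each step):
  leading term x^5: subtract (x^2)·g(x) = x^5 - 2·x^3 - 4·x^2, leaving -2·x^3 + x^2 + 3·x + 10
  leading term -2·x^3: subtract (-2)·g(x) = -2·x^3 + 4·x + 8, leaving x^2 - x + 2
The remainder r(x) = x^2 - x + 2 ≠ 0 (and deg r < deg g), so g ∤ f, i.e. f ∉ (g).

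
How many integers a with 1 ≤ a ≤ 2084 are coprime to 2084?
1040

The number of a ∈ {1, ..., 2084} with gcd(a, 2084) = 1 is by definition Euler's totient φ(2084). φ is multiplicative, with φ(p^e) = p^e − p^(e−1). Factorise 2084 = 2^2 · 521. Then
  φ(2084) = (2^2 − 2^1) · (521 − 1) = 2 · 520 = 1040.
So there are 1040 such integers.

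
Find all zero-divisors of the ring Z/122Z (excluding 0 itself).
nonzero zero-divisors of Z/122Z = {2, 4, 6, 8, 10, 12, 14, 16, 18, 20, 22, 24, 26, 28, 30, 32, 34, 36, 38, 40, 42, 44, 46, 48, 50, 52, 54, 56, 58, 60, 61, 62, 64, 66, 68, 70, 72, 74, 76, 78, 80, 82, 84, 86, 88, 90, 92, 94, 96, 98, 100, 102, 104, 106, 108, 110, 112, 114, 116, 118, 120}

An element a ∈ Z/122Z (with a ≠ 0) is a zero-divisor iff gcd(a, 122) > 1 (because a is a unit precisely when gcd(a, n) = 1, and in Z/nZ every nonzero, non-unit element is a zero-divisor). Scan a = 1, ..., 121 and keep those with gcd(a, 122) > 1:
  gcd(2, 122) = 2, gcd(4, 122) = 2, gcd(6, 122) = 2, gcd(8, 122) = 2, gcd(10, 122) = 2, gcd(12, 122) = 2, gcd(14, 122) = 2, gcd(16, 122) = 2, gcd(18, 122) = 2, gcd(20, 122) = 2, gcd(22, 122) = 2, gcd(24, 122) = 2, gcd(26, 122) = 2, gcd(28, 122) = 2, gcd(30, 122) = 2, gcd(32, 122) = 2, gcd(34, 122) = 2, gcd(36, 122) = 2, gcd(38, 122) = 2, gcd(40, 122) = 2, gcd(42, 122) = 2, gcd(44, 122) = 2, gcd(46, 122) = 2, gcd(48, 122) = 2, gcd(50, 122) = 2, gcd(52, 122) = 2, gcd(54, 122) = 2, gcd(56, 122) = 2, gcd(58, 122) = 2, gcd(60, 122) = 2, gcd(61, 122) = 61, gcd(62, 122) = 2, gcd(64, 122) = 2, gcd(66, 122) = 2, gcd(68, 122) = 2, gcd(70, 122) = 2, gcd(72, 122) = 2, gcd(74, 122) = 2, gcd(76, 122) = 2, gcd(78, 122) = 2, gcd(80, 122) = 2, gcd(82, 122) = 2, gcd(84, 122) = 2, gcd(86, 122) = 2, gcd(88, 122) = 2, gcd(90, 122) = 2, gcd(92, 122) = 2, gcd(94, 122) = 2, gcd(96, 122) = 2, gcd(98, 122) = 2, gcd(100, 122) = 2, gcd(102, 122) = 2, gcd(104, 122) = 2, gcd(106, 122) = 2, gcd(108, 122) = 2, gcd(110, 122) = 2, gcd(112, 122) = 2, gcd(114, 122) = 2, gcd(116, 122) = 2, gcd(118, 122) = 2, gcd(120, 122) = 2.
All other a ∈ {1, ..., 121} have gcd(a, 122) = 1 and are units. So the nonzero zero-divisors are exactly the 61 values of a appearing in this scan.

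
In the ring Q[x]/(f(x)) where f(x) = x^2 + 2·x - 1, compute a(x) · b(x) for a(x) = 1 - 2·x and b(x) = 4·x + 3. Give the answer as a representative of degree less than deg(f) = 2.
a · b ≡ 14·x - 5 (mod f(x))

First multiply in Q[x] without reducing: a · b = -8·x^2 - 2·x + 3. Now divide by f(x) = x^2 + 2·x - 1, eliminating the leading term at each step:
  leading term -8·x^2: subtract (-8)·f(x) = -8·x^2 - 16·x + 8, leaving 14·x - 5
The degree is now < 2, so this is the remainder. Hence a · b ≡ 14·x - 5 in Q[x]/(f).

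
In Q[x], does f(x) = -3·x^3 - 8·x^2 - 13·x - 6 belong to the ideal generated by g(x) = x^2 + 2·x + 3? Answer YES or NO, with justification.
In Q[x] the ideal (g) consists of all multiples of g, so f ∈ (g) iff g | f, i.e. iff the remainder of f on division by g is 0. Divide f by g (g is monic, so eliminate the leading term of the running remainder at each step):
  leading term -3·x^3: subtract (-3·x)·g(x) = -3·x^3 - 6·x^2 - 9·x, leaving -2·x^2 - 4·x - 6
  leading term -2·x^2: subtract (-2)·g(x) = -2·x^2 - 4·x - 6, leaving 0
The remainder is 0, so f(x) = g(x) · h(x) with h(x) = -3·x - 2. Hence g | f, i.e. f ∈ (g).

Final answer: YES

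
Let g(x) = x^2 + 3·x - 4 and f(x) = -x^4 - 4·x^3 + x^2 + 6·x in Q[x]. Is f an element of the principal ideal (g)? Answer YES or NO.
NO

In Q[x] the ideal (g) consists of all multiples of g, so f ∈ (g) iff g | f, i.e. iff the remainder of f on division by g is 0. Divide f by g (g is monic, so eliminate the leading term of the running remainder at each step):
  leading term -x^4: subtract (-x^2)·g(x) = -x^4 - 3·x^3 + 4·x^2, leaving -x^3 - 3·x^2 + 6·x
  leading term -x^3: subtract (-x)·g(x) = -x^3 - 3·x^2 + 4·x, leaving 2·x
The remainder r(x) = 2·x ≠ 0 (and deg r < deg g), so g ∤ f, i.e. f ∉ (g).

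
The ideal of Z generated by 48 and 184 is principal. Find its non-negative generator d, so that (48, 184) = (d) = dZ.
(48, 184) = (8); d = 8

In the PID Z, (a, b) is generated by gcd(a, b). Compute gcd(184, 48) with the extended Euclidean algorithm, tracking rows (r, s, t) with s·184 + t·48 = r:
  row A: (184, 1, 0)   [1·184 + 0·48 = 184]
  row B: (48, 0, 1)   [0·184 + 1·48 = 48]
  184 = 3·48 + 40   → row C = row A − 3·row B = (40, 1, −3)   [check: 1·184 − 3·48 = 40]
  48 = 1·40 + 8   → row D = row B − 1·row C = (8, −1, 4)   [check: −1·184 + 4·48 = 8]
  40 = 5·8 + 0   → remainder 0, stop. gcd = 8 (last nonzero row D).
So gcd(48, 184) = 8, with Bézout identity −1·184 + 4·48 = 8. Containment (⊇): the Bézout identity exhibits 8 as an element of (48, 184), giving (8) ⊆ (48, 184). Containment (⊆): since 8 | 48 and 8 | 184 (48 = 8·6, 184 = 8·23), every Z-linear combination of 48 and 184 is divisible by 8, so (48, 184) ⊆ (8). Therefore (48, 184) = (8), d = 8.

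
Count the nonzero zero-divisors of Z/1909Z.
Z/1909Z has 104 nonzero zero-divisors

In Z/1909Z each nonzero element is either a unit (gcd with 1909 is 1) or a zero-divisor (gcd > 1). The number of units is φ(1909): factorise 1909 = 23 · 83, so φ(1909) = (23 − 1) · (83 − 1) = 22 · 82 = 1804. The nonzero elements number 1909 − 1 = 1908. Hence the nonzero zero-divisors number 1908 − 1804 = 104.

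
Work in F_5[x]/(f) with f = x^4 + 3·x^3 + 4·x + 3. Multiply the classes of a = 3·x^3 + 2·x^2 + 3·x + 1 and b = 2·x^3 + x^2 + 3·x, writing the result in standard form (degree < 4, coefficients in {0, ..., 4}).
Multiply as integer polynomials: a · b = 6·x^6 + 7·x^5 + 17·x^4 + 11·x^3 + 10·x^2 + 3·x. Reducing coefficients mod 5: a · b ≡ x^6 + 2·x^5 + 2·x^4 + x^3 + 3·x. Now divide by f(x) = x^4 + 3·x^3 + 4·x + 3 in F_5[x], eliminating the leading term at each step:
  leading term x^6: subtract (x^2)·f(x) = x^6 + 3·x^5 + 4·x^3 + 3·x^2, leaving 4·x^5 + 2·x^4 + 2·x^3 + 2·x^2 + 3·x (coefficients mod 5)
  leading term 4·x^5: subtract (4·x)·f(x) = 4·x^5 + 2·x^4 + x^2 + 2·x, leaving 2·x^3 + x^2 + x (coefficients mod 5)
The degree is now < 4, so this is the remainder. Hence a · b ≡ 2·x^3 + x^2 + x in F_5[x]/(f).

Final answer: a · b ≡ 2·x^3 + x^2 + x (mod f(x))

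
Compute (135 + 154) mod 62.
41

Reduce the summands first: 135 ≡ 11, 154 ≡ 30 (mod 62), so 135 + 154 ≡ 11 + 30 (mod 62). 11 + 30 = 41; 41 = 0·62 + 41, so (135 + 154) mod 62 = 41.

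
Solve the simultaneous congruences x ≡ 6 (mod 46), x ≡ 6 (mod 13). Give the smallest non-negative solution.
The moduli 46, 13 are pairwise coprime, so by the CRT there is a unique solution mod 46·13 = 598.
Solve by successive substitution. Start with x ≡ 6 (mod 46).
  Combine with x ≡ 6 (mod 13): write x = 6 + 46·t and require 6 + 46·t ≡ 6 (mod 13), i.e. 46·t ≡ 6 − 6 ≡ 0 (mod 13). Since 46^(−1) ≡ 2 (mod 13) (46 ≡ 7 (mod 13)), t ≡ 2·0 ≡ 0 (mod 13). So x ≡ 6 + 46·0 = 6 (mod 598).
Unique solution in [0, 598): x = 6.

Final answer: x ≡ 6 (mod 598); the representative in [0, 598) is 6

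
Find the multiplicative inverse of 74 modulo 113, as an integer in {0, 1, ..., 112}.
74^(−1) ≡ 84 (mod 113)

Apply the extended Euclidean algorithm to (113, 74), tracking rows (r, s, t) with s·113 + t·74 = r. Each division r_prev = q·r_cur + r_new produces the new row as (previous row) − q·(current row):
  row A: (113, 1, 0)   [1·113 + 0·74 = 113]
  row B: (74, 0, 1)   [0·113 + 1·74 = 74]
  113 = 1·74 + 39   → row C = row A − 1·row B = (39, 1, −1)   [check: 1·113 − 1·74 = 39]
  74 = 1·39 + 35   → row D = row B − 1·row C = (35, −1, 2)   [check: −1·113 + 2·74 = 35]
  39 = 1·35 + 4   → row E = row C − 1·row D = (4, 2, −3)   [check: 2·113 − 3·74 = 4]
  35 = 8·4 + 3   → row F = row D − 8·row E = (3, −17, 26)   [check: −17·113 + 26·74 = 3]
  4 = 1·3 + 1   → row G = row E − 1·row F = (1, 19, −29)   [check: 19·113 − 29·74 = 1]
  3 = 3·1 + 0   → remainder 0, stop. gcd = 1 (last nonzero row G).
The gcd is 1, so 74 is invertible mod 113. The last nonzero row gives 19·113 − 29·74 = 1, so t = −29. So 74^(−1) ≡ −29 ≡ 84 (mod 113). Verify: 74 · 84 = 6216 ≡ 1 (mod 113). ✓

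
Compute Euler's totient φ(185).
φ is multiplicative, with φ(p^e) = p^e − p^(e−1). Factorise 185 = 5 · 37. Then
  φ(185) = (5 − 1) · (37 − 1) = 4 · 36 = 144.

Final answer: φ(185) = 144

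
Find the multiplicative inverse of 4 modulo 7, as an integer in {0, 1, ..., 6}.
4^(−1) ≡ 2 (mod 7)

Apply the extended Euclidean algorithm to (7, 4), tracking rows (r, s, t) with s·7 + t·4 = r. Each division r_prev = q·r_cur + r_new produces the new row as (previous row) − q·(current row):
  row A: (7, 1, 0)   [1·7 + 0·4 = 7]
  row B: (4, 0, 1)   [0·7 + 1·4 = 4]
  7 = 1·4 + 3   → row C = row A − 1·row B = (3, 1, −1)   [check: 1·7 − 1·4 = 3]
  4 = 1·3 + 1   → row D = row B − 1·row C = (1, −1, 2)   [check: −1·7 + 2·4 = 1]
  3 = 3·1 + 0   → remainder 0, stop. gcd = 1 (last nonzero row D).
The gcd is 1, so 4 is invertible mod 7. The last nonzero row gives −1·7 + 2·4 = 1, so t = 2. So 4^(−1) ≡ 2 (mod 7). Verify: 4 · 2 = 8 ≡ 1 (mod 7). ✓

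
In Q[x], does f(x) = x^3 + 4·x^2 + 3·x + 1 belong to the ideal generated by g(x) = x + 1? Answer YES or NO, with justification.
NO

In Q[x] the ideal (g) consists of all multiples of g, so f ∈ (g) iff g | f, i.e. iff the remainder of f on division by g is 0. Divide f by g (g is monic, so eliminate the leading term of the running remainder at each step):
  leading term x^3: subtract (x^2)·g(x) = x^3 + x^2, leaving 3·x^2 + 3·x + 1
  leading term 3·x^2: subtract (3·x)·g(x) = 3·x^2 + 3·x, leaving 1
The remainder r(x) = 1 ≠ 0 (and deg r < deg g), so g ∤ f, i.e. f ∉ (g).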